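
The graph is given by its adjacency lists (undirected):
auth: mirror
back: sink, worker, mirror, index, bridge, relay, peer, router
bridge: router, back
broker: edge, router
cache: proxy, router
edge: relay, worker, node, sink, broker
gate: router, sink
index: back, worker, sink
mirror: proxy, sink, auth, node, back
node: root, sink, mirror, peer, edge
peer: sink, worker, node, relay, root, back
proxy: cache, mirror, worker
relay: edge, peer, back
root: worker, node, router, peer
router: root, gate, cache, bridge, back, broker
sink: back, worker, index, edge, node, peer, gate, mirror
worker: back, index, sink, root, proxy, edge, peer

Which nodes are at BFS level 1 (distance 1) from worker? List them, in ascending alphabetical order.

Level 0: worker
Level 1: back, edge, index, peer, proxy, root, sink
Level 2: bridge, broker, cache, gate, mirror, node, relay, router
Level 3: auth

back, edge, index, peer, proxy, root, sink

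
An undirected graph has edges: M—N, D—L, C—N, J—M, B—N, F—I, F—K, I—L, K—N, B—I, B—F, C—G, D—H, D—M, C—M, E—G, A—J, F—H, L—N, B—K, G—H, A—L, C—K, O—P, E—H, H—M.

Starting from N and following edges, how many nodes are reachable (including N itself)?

BFS from N visits: N, B, C, K, L, M, F, I, G, A, D, H, J, E
Reachable nodes: 14 of 16 total.

14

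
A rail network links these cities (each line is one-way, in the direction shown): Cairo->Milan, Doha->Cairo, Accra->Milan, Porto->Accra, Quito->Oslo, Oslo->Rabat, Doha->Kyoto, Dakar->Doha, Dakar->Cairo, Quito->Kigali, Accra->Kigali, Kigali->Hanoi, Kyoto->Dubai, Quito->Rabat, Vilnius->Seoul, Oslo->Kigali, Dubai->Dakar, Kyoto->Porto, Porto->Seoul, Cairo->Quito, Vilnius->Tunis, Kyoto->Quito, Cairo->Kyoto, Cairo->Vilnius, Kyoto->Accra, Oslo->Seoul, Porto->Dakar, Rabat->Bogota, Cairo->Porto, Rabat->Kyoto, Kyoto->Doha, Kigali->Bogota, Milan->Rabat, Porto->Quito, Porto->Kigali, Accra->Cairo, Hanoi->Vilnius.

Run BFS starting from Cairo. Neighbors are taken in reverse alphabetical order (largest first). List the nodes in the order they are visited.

Visit Cairo; enqueue Vilnius, Quito, Porto, Milan, Kyoto → queue [Vilnius, Quito, Porto, Milan, Kyoto]
Visit Vilnius; enqueue Tunis, Seoul → queue [Quito, Porto, Milan, Kyoto, Tunis, Seoul]
Visit Quito; enqueue Rabat, Oslo, Kigali → queue [Porto, Milan, Kyoto, Tunis, Seoul, Rabat, Oslo, Kigali]
Visit Porto; enqueue Dakar, Accra → queue [Milan, Kyoto, Tunis, Seoul, Rabat, Oslo, Kigali, Dakar, Accra]
Visit Milan → queue [Kyoto, Tunis, Seoul, Rabat, Oslo, Kigali, Dakar, Accra]
Visit Kyoto; enqueue Dubai, Doha → queue [Tunis, Seoul, Rabat, Oslo, Kigali, Dakar, Accra, Dubai, Doha]
Visit Tunis → queue [Seoul, Rabat, Oslo, Kigali, Dakar, Accra, Dubai, Doha]
Visit Seoul → queue [Rabat, Oslo, Kigali, Dakar, Accra, Dubai, Doha]
Visit Rabat; enqueue Bogota → queue [Oslo, Kigali, Dakar, Accra, Dubai, Doha, Bogota]
Visit Oslo → queue [Kigali, Dakar, Accra, Dubai, Doha, Bogota]
Visit Kigali; enqueue Hanoi → queue [Dakar, Accra, Dubai, Doha, Bogota, Hanoi]
Visit Dakar → queue [Accra, Dubai, Doha, Bogota, Hanoi]
Visit Accra → queue [Dubai, Doha, Bogota, Hanoi]
Visit Dubai → queue [Doha, Bogota, Hanoi]
Visit Doha → queue [Bogota, Hanoi]
Visit Bogota → queue [Hanoi]
Visit Hanoi → queue []

Cairo Vilnius Quito Porto Milan Kyoto Tunis Seoul Rabat Oslo Kigali Dakar Accra Dubai Doha Bogota Hanoi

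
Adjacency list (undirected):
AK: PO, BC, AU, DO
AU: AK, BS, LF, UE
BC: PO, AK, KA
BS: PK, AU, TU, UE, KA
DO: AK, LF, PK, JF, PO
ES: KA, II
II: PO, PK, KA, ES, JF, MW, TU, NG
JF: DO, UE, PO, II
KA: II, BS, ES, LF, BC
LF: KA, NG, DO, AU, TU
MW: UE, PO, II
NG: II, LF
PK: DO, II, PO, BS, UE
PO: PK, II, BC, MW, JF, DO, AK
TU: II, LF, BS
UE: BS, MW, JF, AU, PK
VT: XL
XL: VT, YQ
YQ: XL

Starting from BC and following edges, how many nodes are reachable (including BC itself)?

16

BFS from BC visits: BC, AK, KA, PO, AU, DO, BS, ES, II, LF, JF, MW, PK, UE, TU, NG
Reachable nodes: 16 of 19 total.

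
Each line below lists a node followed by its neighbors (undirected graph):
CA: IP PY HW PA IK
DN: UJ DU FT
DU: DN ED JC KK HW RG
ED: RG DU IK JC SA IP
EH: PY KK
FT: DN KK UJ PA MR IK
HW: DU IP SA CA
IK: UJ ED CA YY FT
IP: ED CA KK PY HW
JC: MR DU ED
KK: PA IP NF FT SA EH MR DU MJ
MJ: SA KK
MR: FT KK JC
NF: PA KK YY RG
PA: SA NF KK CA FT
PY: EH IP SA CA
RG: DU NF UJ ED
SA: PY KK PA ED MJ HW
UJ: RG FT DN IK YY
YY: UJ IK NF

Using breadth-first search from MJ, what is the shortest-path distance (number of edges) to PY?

2

Level 0: MJ
Level 1: KK, SA
Level 2: DU, ED, EH, FT, HW, IP, MR, NF, PA, PY
Level 3: CA, DN, IK, JC, RG, UJ, YY
PY first appears at level 2.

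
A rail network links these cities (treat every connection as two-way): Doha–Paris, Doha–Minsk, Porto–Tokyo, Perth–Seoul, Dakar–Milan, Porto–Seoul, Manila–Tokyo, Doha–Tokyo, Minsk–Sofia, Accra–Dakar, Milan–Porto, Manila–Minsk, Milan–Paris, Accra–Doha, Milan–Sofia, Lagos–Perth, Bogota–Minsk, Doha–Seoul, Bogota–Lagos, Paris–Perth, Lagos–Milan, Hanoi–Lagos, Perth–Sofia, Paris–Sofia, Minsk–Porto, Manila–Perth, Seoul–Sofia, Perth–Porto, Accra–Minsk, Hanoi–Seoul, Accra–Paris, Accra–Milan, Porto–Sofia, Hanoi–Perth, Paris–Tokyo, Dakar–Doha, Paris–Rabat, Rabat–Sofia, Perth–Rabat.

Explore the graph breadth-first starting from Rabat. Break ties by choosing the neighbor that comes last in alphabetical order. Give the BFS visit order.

Rabat -> Sofia -> Perth -> Paris -> Seoul -> Porto -> Minsk -> Milan -> Manila -> Lagos -> Hanoi -> Tokyo -> Doha -> Accra -> Bogota -> Dakar

Visit Rabat; enqueue Sofia, Perth, Paris → queue [Sofia, Perth, Paris]
Visit Sofia; enqueue Seoul, Porto, Minsk, Milan → queue [Perth, Paris, Seoul, Porto, Minsk, Milan]
Visit Perth; enqueue Manila, Lagos, Hanoi → queue [Paris, Seoul, Porto, Minsk, Milan, Manila, Lagos, Hanoi]
Visit Paris; enqueue Tokyo, Doha, Accra → queue [Seoul, Porto, Minsk, Milan, Manila, Lagos, Hanoi, Tokyo, Doha, Accra]
Visit Seoul → queue [Porto, Minsk, Milan, Manila, Lagos, Hanoi, Tokyo, Doha, Accra]
Visit Porto → queue [Minsk, Milan, Manila, Lagos, Hanoi, Tokyo, Doha, Accra]
Visit Minsk; enqueue Bogota → queue [Milan, Manila, Lagos, Hanoi, Tokyo, Doha, Accra, Bogota]
Visit Milan; enqueue Dakar → queue [Manila, Lagos, Hanoi, Tokyo, Doha, Accra, Bogota, Dakar]
Visit Manila → queue [Lagos, Hanoi, Tokyo, Doha, Accra, Bogota, Dakar]
Visit Lagos → queue [Hanoi, Tokyo, Doha, Accra, Bogota, Dakar]
Visit Hanoi → queue [Tokyo, Doha, Accra, Bogota, Dakar]
Visit Tokyo → queue [Doha, Accra, Bogota, Dakar]
Visit Doha → queue [Accra, Bogota, Dakar]
Visit Accra → queue [Bogota, Dakar]
Visit Bogota → queue [Dakar]
Visit Dakar → queue []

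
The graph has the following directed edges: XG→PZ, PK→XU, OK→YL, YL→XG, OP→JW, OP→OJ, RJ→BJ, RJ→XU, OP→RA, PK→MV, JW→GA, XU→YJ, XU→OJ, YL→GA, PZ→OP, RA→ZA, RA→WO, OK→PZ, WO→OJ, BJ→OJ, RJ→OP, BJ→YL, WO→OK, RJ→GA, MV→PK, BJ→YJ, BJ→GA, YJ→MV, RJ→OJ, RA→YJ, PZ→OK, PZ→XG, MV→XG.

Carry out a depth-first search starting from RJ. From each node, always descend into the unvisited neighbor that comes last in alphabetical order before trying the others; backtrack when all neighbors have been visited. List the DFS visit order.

Visit RJ
RJ → XU
XU → YJ
YJ → MV
MV → XG
XG → PZ
PZ → OP
OP → RA
RA → ZA
RA → WO
WO → OK
OK → YL
YL → GA
WO → OJ
OP → JW
MV → PK
RJ → BJ

RJ -> XU -> YJ -> MV -> XG -> PZ -> OP -> RA -> ZA -> WO -> OK -> YL -> GA -> OJ -> JW -> PK -> BJ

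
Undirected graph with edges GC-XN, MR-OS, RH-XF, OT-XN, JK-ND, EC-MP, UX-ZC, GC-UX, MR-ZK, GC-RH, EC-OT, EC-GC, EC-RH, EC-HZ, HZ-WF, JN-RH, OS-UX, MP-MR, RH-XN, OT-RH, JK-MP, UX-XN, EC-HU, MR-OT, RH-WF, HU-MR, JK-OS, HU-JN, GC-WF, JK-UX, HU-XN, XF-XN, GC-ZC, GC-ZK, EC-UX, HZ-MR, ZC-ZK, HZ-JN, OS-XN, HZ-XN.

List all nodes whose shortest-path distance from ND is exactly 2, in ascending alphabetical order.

Level 0: ND
Level 1: JK
Level 2: MP, OS, UX
Level 3: EC, GC, MR, XN, ZC
Level 4: HU, HZ, OT, RH, WF, XF, ZK
Level 5: JN

MP, OS, UX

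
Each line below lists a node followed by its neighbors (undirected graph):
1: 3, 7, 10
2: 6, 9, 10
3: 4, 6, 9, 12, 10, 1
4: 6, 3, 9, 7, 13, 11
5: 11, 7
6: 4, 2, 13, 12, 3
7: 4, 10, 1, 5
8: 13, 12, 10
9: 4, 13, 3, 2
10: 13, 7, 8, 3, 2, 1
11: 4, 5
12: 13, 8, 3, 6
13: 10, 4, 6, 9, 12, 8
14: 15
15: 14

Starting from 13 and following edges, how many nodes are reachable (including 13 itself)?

13

BFS from 13 visits: 13, 4, 6, 8, 9, 10, 12, 3, 7, 11, 2, 1, 5
Reachable nodes: 13 of 15 total.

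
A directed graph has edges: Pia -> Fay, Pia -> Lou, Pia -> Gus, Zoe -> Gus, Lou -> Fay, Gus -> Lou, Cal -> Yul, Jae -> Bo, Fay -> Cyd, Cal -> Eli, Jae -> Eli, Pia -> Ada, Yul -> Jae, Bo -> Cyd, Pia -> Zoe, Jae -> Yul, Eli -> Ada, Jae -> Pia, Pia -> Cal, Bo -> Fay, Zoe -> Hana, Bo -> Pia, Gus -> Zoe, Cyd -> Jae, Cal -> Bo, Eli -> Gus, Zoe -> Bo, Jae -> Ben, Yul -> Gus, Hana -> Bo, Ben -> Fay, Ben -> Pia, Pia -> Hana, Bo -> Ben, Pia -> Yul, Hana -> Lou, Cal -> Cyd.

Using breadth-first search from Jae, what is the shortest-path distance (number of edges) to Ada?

2

Level 0: Jae
Level 1: Ben, Bo, Eli, Pia, Yul
Level 2: Ada, Cal, Cyd, Fay, Gus, Hana, Lou, Zoe
Ada first appears at level 2.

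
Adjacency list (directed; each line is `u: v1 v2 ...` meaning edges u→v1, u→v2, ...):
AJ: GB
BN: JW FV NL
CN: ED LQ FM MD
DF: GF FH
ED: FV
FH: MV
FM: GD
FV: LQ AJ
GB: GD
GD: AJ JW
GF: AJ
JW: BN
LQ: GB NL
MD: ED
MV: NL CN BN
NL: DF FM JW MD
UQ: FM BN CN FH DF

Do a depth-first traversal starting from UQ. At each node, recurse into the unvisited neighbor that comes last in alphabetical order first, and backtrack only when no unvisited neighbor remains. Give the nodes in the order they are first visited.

UQ, FM, GD, JW, BN, NL, MD, ED, FV, LQ, GB, AJ, DF, GF, FH, MV, CN

Visit UQ
UQ → FM
FM → GD
GD → JW
JW → BN
BN → NL
NL → MD
MD → ED
ED → FV
FV → LQ
LQ → GB
FV → AJ
NL → DF
DF → GF
DF → FH
FH → MV
MV → CN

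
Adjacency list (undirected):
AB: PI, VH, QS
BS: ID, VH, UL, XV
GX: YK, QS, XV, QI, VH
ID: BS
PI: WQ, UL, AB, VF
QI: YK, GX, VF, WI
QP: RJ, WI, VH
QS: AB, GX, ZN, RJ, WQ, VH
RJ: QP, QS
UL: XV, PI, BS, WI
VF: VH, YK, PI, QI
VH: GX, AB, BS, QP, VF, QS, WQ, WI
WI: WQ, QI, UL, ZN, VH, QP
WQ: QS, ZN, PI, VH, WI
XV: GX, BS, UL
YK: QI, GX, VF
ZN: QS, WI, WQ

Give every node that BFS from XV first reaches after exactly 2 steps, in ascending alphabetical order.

Level 0: XV
Level 1: BS, GX, UL
Level 2: ID, PI, QI, QS, VH, WI, YK
Level 3: AB, QP, RJ, VF, WQ, ZN

ID, PI, QI, QS, VH, WI, YK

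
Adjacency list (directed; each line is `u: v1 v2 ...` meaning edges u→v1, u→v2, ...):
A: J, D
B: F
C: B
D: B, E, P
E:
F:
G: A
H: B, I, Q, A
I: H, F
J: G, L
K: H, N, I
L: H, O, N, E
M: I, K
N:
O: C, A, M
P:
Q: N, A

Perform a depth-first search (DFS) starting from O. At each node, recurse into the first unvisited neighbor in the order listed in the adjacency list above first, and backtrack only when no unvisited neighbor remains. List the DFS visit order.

O -> C -> B -> F -> A -> J -> G -> L -> H -> I -> Q -> N -> E -> D -> P -> M -> K

Visit O
O → C
C → B
B → F
O → A
A → J
J → G
J → L
L → H
H → I
H → Q
Q → N
L → E
A → D
D → P
O → M
M → K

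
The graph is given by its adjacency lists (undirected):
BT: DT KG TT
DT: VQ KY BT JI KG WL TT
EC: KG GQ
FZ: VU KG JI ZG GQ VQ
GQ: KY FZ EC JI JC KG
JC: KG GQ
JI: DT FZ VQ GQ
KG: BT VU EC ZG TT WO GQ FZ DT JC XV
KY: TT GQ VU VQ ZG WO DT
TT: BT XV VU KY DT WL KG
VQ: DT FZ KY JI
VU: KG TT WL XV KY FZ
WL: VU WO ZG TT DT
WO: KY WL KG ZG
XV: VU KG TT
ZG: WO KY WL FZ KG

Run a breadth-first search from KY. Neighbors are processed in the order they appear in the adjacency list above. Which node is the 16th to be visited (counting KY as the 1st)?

Visit KY; enqueue TT, GQ, VU, VQ, ZG, WO, DT → queue [TT, GQ, VU, VQ, ZG, WO, DT]
Visit TT; enqueue BT, XV, WL, KG → queue [GQ, VU, VQ, ZG, WO, DT, BT, XV, WL, KG]
Visit GQ; enqueue FZ, EC, JI, JC → queue [VU, VQ, ZG, WO, DT, BT, XV, WL, KG, FZ, EC, JI, JC]
Visit VU → queue [VQ, ZG, WO, DT, BT, XV, WL, KG, FZ, EC, JI, JC]
Visit VQ → queue [ZG, WO, DT, BT, XV, WL, KG, FZ, EC, JI, JC]
Visit ZG → queue [WO, DT, BT, XV, WL, KG, FZ, EC, JI, JC]
Visit WO → queue [DT, BT, XV, WL, KG, FZ, EC, JI, JC]
Visit DT → queue [BT, XV, WL, KG, FZ, EC, JI, JC]
Visit BT → queue [XV, WL, KG, FZ, EC, JI, JC]
Visit XV → queue [WL, KG, FZ, EC, JI, JC]
Visit WL → queue [KG, FZ, EC, JI, JC]
Visit KG → queue [FZ, EC, JI, JC]
Visit FZ → queue [EC, JI, JC]
Visit EC → queue [JI, JC]
Visit JI → queue [JC]
Visit JC → queue []

Visit order: KY, TT, GQ, VU, VQ, ZG, WO, DT, BT, XV, WL, KG, FZ, EC, JI, JC

JC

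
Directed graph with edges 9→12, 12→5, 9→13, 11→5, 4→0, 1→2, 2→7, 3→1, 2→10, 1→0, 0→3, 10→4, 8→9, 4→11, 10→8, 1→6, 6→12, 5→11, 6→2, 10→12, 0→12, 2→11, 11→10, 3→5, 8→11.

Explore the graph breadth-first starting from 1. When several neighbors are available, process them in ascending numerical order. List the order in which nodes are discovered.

Visit 1; enqueue 0, 2, 6 → queue [0, 2, 6]
Visit 0; enqueue 3, 12 → queue [2, 6, 3, 12]
Visit 2; enqueue 7, 10, 11 → queue [6, 3, 12, 7, 10, 11]
Visit 6 → queue [3, 12, 7, 10, 11]
Visit 3; enqueue 5 → queue [12, 7, 10, 11, 5]
Visit 12 → queue [7, 10, 11, 5]
Visit 7 → queue [10, 11, 5]
Visit 10; enqueue 4, 8 → queue [11, 5, 4, 8]
Visit 11 → queue [5, 4, 8]
Visit 5 → queue [4, 8]
Visit 4 → queue [8]
Visit 8; enqueue 9 → queue [9]
Visit 9; enqueue 13 → queue [13]
Visit 13 → queue []

1, 0, 2, 6, 3, 12, 7, 10, 11, 5, 4, 8, 9, 13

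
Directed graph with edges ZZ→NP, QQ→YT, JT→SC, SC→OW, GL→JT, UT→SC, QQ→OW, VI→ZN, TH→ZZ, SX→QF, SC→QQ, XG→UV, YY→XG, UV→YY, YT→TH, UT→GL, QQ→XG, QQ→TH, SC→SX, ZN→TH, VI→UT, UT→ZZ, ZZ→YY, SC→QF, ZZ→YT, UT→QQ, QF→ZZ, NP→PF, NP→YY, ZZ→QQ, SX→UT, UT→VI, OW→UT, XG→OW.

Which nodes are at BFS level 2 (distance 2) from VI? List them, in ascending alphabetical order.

GL, QQ, SC, TH, ZZ

Level 0: VI
Level 1: UT, ZN
Level 2: GL, QQ, SC, TH, ZZ
Level 3: JT, NP, OW, QF, SX, XG, YT, YY
Level 4: PF, UV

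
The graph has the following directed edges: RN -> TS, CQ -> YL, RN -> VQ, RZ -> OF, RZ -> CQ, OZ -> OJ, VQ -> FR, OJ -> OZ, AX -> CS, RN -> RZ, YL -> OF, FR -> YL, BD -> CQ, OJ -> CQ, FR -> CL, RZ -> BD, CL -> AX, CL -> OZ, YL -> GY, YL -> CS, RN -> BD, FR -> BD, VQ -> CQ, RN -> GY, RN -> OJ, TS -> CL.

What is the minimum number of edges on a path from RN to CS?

4

Level 0: RN
Level 1: BD, GY, OJ, RZ, TS, VQ
Level 2: CL, CQ, FR, OF, OZ
Level 3: AX, YL
Level 4: CS
CS first appears at level 4.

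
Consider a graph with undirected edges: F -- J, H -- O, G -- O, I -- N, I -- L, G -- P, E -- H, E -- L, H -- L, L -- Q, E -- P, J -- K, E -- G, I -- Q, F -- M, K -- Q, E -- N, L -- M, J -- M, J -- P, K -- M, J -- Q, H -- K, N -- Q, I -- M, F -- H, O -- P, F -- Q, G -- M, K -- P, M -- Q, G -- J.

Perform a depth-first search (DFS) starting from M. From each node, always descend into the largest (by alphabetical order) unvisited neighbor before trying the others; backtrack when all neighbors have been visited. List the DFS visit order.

Visit M
M → Q
Q → N
N → I
I → L
L → H
H → O
O → P
P → K
K → J
J → G
G → E
J → F

M -> Q -> N -> I -> L -> H -> O -> P -> K -> J -> G -> E -> F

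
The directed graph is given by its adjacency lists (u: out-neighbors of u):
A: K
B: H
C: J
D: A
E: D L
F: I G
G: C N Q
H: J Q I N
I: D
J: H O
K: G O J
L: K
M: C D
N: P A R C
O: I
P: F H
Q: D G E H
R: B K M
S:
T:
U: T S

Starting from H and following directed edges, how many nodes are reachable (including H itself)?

18

BFS from H visits: H, J, Q, I, N, O, D, G, E, P, A, R, C, L, F, K, B, M
Reachable nodes: 18 of 21 total.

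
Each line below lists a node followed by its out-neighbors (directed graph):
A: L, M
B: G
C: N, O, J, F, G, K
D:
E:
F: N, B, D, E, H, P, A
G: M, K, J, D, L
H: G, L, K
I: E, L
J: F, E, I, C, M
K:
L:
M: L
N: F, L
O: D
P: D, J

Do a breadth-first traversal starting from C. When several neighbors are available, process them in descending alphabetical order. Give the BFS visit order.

Visit C; enqueue O, N, K, J, G, F → queue [O, N, K, J, G, F]
Visit O; enqueue D → queue [N, K, J, G, F, D]
Visit N; enqueue L → queue [K, J, G, F, D, L]
Visit K → queue [J, G, F, D, L]
Visit J; enqueue M, I, E → queue [G, F, D, L, M, I, E]
Visit G → queue [F, D, L, M, I, E]
Visit F; enqueue P, H, B, A → queue [D, L, M, I, E, P, H, B, A]
Visit D → queue [L, M, I, E, P, H, B, A]
Visit L → queue [M, I, E, P, H, B, A]
Visit M → queue [I, E, P, H, B, A]
Visit I → queue [E, P, H, B, A]
Visit E → queue [P, H, B, A]
Visit P → queue [H, B, A]
Visit H → queue [B, A]
Visit B → queue [A]
Visit A → queue []

C, O, N, K, J, G, F, D, L, M, I, E, P, H, B, A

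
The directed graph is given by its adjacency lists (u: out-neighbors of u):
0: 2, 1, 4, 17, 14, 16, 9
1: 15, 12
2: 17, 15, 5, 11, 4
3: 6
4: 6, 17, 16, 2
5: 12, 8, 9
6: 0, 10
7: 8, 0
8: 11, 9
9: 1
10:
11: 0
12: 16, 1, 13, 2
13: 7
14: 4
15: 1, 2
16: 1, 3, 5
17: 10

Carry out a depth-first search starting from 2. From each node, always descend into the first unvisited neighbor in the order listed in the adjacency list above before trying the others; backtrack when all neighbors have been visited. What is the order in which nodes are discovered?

2 17 10 15 1 12 16 3 6 0 4 14 9 5 8 11 13 7

Visit 2
2 → 17
17 → 10
2 → 15
15 → 1
1 → 12
12 → 16
16 → 3
3 → 6
6 → 0
0 → 4
0 → 14
0 → 9
16 → 5
5 → 8
8 → 11
12 → 13
13 → 7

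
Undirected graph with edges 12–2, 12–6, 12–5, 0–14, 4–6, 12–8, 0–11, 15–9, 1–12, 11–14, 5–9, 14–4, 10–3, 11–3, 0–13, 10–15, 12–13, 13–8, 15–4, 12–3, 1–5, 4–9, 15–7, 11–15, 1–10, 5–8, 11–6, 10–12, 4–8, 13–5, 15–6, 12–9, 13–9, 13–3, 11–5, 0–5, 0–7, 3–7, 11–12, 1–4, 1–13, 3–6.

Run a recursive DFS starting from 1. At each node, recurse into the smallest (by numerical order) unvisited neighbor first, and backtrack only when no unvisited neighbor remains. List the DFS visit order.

1 -> 4 -> 6 -> 3 -> 7 -> 0 -> 5 -> 8 -> 12 -> 2 -> 9 -> 13 -> 15 -> 10 -> 11 -> 14

Visit 1
1 → 4
4 → 6
6 → 3
3 → 7
7 → 0
0 → 5
5 → 8
8 → 12
12 → 2
12 → 9
9 → 13
9 → 15
15 → 10
15 → 11
11 → 14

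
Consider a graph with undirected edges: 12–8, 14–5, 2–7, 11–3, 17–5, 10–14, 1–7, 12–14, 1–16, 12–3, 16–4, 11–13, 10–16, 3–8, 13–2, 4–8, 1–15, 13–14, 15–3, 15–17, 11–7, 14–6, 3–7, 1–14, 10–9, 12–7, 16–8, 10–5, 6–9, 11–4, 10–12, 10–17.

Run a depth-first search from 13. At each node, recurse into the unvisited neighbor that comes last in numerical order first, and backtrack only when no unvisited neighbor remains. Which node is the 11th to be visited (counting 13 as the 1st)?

Visit 13
13 → 14
14 → 12
12 → 10
10 → 17
17 → 15
15 → 3
3 → 11
11 → 7
7 → 2
7 → 1
1 → 16
16 → 8
8 → 4
17 → 5
10 → 9
9 → 6

Visit order: 13, 14, 12, 10, 17, 15, 3, 11, 7, 2, 1, 16, 8, 4, 5, 9, 6

1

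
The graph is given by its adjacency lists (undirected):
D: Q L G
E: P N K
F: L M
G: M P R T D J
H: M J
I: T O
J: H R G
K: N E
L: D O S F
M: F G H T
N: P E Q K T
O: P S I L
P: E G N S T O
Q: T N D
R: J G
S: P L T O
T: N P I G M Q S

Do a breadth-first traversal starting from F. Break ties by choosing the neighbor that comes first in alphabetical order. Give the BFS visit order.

Visit F; enqueue L, M → queue [L, M]
Visit L; enqueue D, O, S → queue [M, D, O, S]
Visit M; enqueue G, H, T → queue [D, O, S, G, H, T]
Visit D; enqueue Q → queue [O, S, G, H, T, Q]
Visit O; enqueue I, P → queue [S, G, H, T, Q, I, P]
Visit S → queue [G, H, T, Q, I, P]
Visit G; enqueue J, R → queue [H, T, Q, I, P, J, R]
Visit H → queue [T, Q, I, P, J, R]
Visit T; enqueue N → queue [Q, I, P, J, R, N]
Visit Q → queue [I, P, J, R, N]
Visit I → queue [P, J, R, N]
Visit P; enqueue E → queue [J, R, N, E]
Visit J → queue [R, N, E]
Visit R → queue [N, E]
Visit N; enqueue K → queue [E, K]
Visit E → queue [K]
Visit K → queue []

F → L → M → D → O → S → G → H → T → Q → I → P → J → R → N → E → K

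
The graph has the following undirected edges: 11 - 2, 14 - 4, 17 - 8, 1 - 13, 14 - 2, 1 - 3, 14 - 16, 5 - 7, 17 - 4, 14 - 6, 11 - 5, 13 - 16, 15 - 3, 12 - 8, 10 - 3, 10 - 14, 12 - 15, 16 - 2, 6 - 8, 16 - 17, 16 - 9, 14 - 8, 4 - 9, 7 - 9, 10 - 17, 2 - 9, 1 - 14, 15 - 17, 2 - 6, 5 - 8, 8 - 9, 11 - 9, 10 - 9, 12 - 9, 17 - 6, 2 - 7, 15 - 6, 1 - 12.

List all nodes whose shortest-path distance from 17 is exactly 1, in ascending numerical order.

4, 6, 8, 10, 15, 16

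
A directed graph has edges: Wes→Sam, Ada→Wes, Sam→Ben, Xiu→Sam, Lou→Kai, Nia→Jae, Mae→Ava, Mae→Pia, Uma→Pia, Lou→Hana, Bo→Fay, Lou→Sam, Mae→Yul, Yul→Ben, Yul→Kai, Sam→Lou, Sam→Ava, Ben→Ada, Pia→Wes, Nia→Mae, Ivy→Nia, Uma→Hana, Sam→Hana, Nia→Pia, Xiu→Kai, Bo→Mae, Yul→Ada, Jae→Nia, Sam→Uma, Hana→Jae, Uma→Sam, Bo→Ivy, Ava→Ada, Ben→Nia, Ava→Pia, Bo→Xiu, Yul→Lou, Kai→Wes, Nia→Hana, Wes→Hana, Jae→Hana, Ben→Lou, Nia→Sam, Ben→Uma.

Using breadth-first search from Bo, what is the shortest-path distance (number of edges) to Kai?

2

Level 0: Bo
Level 1: Fay, Ivy, Mae, Xiu
Level 2: Ava, Kai, Nia, Pia, Sam, Yul
Level 3: Ada, Ben, Hana, Jae, Lou, Uma, Wes
Kai first appears at level 2.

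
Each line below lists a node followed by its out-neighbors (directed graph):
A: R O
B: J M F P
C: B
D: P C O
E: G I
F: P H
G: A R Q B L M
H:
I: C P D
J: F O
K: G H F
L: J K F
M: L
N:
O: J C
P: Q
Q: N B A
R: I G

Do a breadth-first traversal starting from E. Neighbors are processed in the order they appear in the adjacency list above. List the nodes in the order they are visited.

E, G, I, A, R, Q, B, L, M, C, P, D, O, N, J, F, K, H

Visit E; enqueue G, I → queue [G, I]
Visit G; enqueue A, R, Q, B, L, M → queue [I, A, R, Q, B, L, M]
Visit I; enqueue C, P, D → queue [A, R, Q, B, L, M, C, P, D]
Visit A; enqueue O → queue [R, Q, B, L, M, C, P, D, O]
Visit R → queue [Q, B, L, M, C, P, D, O]
Visit Q; enqueue N → queue [B, L, M, C, P, D, O, N]
Visit B; enqueue J, F → queue [L, M, C, P, D, O, N, J, F]
Visit L; enqueue K → queue [M, C, P, D, O, N, J, F, K]
Visit M → queue [C, P, D, O, N, J, F, K]
Visit C → queue [P, D, O, N, J, F, K]
Visit P → queue [D, O, N, J, F, K]
Visit D → queue [O, N, J, F, K]
Visit O → queue [N, J, F, K]
Visit N → queue [J, F, K]
Visit J → queue [F, K]
Visit F; enqueue H → queue [K, H]
Visit K → queue [H]
Visit H → queue []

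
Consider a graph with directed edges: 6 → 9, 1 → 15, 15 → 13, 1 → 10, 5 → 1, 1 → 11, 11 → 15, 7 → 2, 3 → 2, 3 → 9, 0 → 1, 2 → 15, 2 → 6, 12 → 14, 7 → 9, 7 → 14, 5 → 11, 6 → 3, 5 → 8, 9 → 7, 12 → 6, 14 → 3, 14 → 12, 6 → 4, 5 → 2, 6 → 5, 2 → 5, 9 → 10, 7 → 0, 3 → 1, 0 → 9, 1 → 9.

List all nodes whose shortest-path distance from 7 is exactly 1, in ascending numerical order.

0, 2, 9, 14

Level 0: 7
Level 1: 0, 2, 9, 14
Level 2: 1, 3, 5, 6, 10, 12, 15
Level 3: 4, 8, 11, 13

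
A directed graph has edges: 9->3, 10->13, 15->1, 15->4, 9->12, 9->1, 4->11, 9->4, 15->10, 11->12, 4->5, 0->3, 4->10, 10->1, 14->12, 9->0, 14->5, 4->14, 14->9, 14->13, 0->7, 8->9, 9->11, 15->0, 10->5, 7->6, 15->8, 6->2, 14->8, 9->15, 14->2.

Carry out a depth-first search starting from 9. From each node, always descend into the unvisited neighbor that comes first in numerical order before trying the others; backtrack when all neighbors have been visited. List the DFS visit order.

Visit 9
9 → 0
0 → 3
0 → 7
7 → 6
6 → 2
9 → 1
9 → 4
4 → 5
4 → 10
10 → 13
4 → 11
11 → 12
4 → 14
14 → 8
9 → 15

9 0 3 7 6 2 1 4 5 10 13 11 12 14 8 15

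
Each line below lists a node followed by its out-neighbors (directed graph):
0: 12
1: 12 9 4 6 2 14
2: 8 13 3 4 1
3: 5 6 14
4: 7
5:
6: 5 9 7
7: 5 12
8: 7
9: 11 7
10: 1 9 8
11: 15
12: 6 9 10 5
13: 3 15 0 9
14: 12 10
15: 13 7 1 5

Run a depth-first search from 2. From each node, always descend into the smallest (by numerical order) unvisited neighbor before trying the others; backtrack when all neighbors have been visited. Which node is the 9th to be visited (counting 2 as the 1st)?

11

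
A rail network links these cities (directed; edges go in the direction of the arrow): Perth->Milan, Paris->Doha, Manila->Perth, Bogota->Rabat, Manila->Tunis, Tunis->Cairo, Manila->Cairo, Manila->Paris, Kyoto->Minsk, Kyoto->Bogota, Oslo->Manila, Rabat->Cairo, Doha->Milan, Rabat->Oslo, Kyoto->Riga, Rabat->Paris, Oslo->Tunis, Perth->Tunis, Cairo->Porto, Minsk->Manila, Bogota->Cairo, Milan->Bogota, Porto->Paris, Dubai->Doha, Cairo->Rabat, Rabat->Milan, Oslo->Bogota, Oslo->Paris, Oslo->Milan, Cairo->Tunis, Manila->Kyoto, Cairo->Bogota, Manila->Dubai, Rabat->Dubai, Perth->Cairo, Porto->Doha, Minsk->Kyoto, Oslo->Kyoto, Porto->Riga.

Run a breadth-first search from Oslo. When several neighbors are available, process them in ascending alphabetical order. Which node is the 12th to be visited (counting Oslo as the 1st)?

Visit Oslo; enqueue Bogota, Kyoto, Manila, Milan, Paris, Tunis → queue [Bogota, Kyoto, Manila, Milan, Paris, Tunis]
Visit Bogota; enqueue Cairo, Rabat → queue [Kyoto, Manila, Milan, Paris, Tunis, Cairo, Rabat]
Visit Kyoto; enqueue Minsk, Riga → queue [Manila, Milan, Paris, Tunis, Cairo, Rabat, Minsk, Riga]
Visit Manila; enqueue Dubai, Perth → queue [Milan, Paris, Tunis, Cairo, Rabat, Minsk, Riga, Dubai, Perth]
Visit Milan → queue [Paris, Tunis, Cairo, Rabat, Minsk, Riga, Dubai, Perth]
Visit Paris; enqueue Doha → queue [Tunis, Cairo, Rabat, Minsk, Riga, Dubai, Perth, Doha]
Visit Tunis → queue [Cairo, Rabat, Minsk, Riga, Dubai, Perth, Doha]
Visit Cairo; enqueue Porto → queue [Rabat, Minsk, Riga, Dubai, Perth, Doha, Porto]
Visit Rabat → queue [Minsk, Riga, Dubai, Perth, Doha, Porto]
Visit Minsk → queue [Riga, Dubai, Perth, Doha, Porto]
Visit Riga → queue [Dubai, Perth, Doha, Porto]
Visit Dubai → queue [Perth, Doha, Porto]
Visit Perth → queue [Doha, Porto]
Visit Doha → queue [Porto]
Visit Porto → queue []

Visit order: Oslo, Bogota, Kyoto, Manila, Milan, Paris, Tunis, Cairo, Rabat, Minsk, Riga, Dubai, Perth, Doha, Porto

Dubai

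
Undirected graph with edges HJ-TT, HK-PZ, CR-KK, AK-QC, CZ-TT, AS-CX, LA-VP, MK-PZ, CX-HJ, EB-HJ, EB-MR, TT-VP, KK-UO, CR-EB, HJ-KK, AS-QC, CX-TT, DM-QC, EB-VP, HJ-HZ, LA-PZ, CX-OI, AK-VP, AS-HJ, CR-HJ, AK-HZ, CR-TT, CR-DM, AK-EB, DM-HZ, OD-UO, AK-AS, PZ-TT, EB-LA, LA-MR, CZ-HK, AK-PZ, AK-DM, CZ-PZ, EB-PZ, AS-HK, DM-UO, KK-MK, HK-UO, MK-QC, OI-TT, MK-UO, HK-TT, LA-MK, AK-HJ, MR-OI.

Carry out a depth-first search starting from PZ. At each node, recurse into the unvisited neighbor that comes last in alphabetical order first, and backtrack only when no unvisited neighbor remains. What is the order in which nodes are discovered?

PZ TT VP LA MR OI CX HJ KK UO OD MK QC DM HZ AK EB CR AS HK CZ

Visit PZ
PZ → TT
TT → VP
VP → LA
LA → MR
MR → OI
OI → CX
CX → HJ
HJ → KK
KK → UO
UO → OD
UO → MK
MK → QC
QC → DM
DM → HZ
HZ → AK
AK → EB
EB → CR
AK → AS
AS → HK
HK → CZ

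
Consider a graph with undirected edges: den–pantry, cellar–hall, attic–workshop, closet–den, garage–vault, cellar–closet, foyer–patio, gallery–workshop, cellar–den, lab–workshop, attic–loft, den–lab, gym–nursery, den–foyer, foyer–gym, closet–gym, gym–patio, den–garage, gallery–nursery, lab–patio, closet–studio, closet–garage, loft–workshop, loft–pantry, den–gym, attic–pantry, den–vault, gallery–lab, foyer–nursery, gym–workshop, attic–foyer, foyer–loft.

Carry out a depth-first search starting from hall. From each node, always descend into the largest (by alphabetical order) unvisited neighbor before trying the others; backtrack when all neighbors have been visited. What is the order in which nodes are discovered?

Visit hall
hall → cellar
cellar → den
den → vault
vault → garage
garage → closet
closet → studio
closet → gym
gym → workshop
workshop → loft
loft → pantry
pantry → attic
attic → foyer
foyer → patio
patio → lab
lab → gallery
gallery → nursery

hall -> cellar -> den -> vault -> garage -> closet -> studio -> gym -> workshop -> loft -> pantry -> attic -> foyer -> patio -> lab -> gallery -> nursery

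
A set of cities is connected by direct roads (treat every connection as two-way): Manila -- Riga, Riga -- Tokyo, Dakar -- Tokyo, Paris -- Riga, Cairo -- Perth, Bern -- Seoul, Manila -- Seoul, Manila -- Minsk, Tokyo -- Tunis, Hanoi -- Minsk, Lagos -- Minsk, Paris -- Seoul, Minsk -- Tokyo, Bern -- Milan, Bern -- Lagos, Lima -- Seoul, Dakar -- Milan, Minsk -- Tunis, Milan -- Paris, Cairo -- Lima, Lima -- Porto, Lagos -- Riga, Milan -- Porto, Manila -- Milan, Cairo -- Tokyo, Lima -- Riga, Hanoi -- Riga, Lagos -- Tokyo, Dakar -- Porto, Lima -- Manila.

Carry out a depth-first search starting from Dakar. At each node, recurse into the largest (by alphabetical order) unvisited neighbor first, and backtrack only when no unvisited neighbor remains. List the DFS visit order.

Visit Dakar
Dakar → Tokyo
Tokyo → Tunis
Tunis → Minsk
Minsk → Manila
Manila → Seoul
Seoul → Paris
Paris → Riga
Riga → Lima
Lima → Porto
Porto → Milan
Milan → Bern
Bern → Lagos
Lima → Cairo
Cairo → Perth
Riga → Hanoi

Dakar Tokyo Tunis Minsk Manila Seoul Paris Riga Lima Porto Milan Bern Lagos Cairo Perth Hanoi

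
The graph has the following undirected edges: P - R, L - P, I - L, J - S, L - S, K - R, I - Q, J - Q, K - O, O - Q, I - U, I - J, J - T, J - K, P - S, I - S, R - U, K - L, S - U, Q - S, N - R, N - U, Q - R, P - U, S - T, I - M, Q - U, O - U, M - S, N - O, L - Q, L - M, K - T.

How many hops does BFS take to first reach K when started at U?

Level 0: U
Level 1: I, N, O, P, Q, R, S
Level 2: J, K, L, M, T
K first appears at level 2.

2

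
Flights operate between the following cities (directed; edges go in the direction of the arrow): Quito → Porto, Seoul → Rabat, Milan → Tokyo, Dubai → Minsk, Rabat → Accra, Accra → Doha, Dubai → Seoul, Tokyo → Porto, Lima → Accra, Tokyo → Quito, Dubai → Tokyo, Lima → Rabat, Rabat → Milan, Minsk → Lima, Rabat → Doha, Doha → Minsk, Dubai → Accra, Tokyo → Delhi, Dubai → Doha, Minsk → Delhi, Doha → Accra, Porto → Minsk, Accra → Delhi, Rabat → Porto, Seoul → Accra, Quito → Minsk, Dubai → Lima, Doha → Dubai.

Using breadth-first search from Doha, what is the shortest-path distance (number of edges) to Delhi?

2

Level 0: Doha
Level 1: Accra, Dubai, Minsk
Level 2: Delhi, Lima, Seoul, Tokyo
Level 3: Porto, Quito, Rabat
Level 4: Milan
Delhi first appears at level 2.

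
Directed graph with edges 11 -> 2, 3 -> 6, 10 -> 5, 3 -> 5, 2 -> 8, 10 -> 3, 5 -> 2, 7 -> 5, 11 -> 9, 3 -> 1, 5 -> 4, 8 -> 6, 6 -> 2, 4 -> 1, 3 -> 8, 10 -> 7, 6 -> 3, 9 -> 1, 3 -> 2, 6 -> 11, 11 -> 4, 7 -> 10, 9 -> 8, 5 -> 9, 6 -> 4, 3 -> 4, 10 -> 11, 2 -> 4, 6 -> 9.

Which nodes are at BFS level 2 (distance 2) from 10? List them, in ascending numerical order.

Level 0: 10
Level 1: 3, 5, 7, 11
Level 2: 1, 2, 4, 6, 8, 9

1, 2, 4, 6, 8, 9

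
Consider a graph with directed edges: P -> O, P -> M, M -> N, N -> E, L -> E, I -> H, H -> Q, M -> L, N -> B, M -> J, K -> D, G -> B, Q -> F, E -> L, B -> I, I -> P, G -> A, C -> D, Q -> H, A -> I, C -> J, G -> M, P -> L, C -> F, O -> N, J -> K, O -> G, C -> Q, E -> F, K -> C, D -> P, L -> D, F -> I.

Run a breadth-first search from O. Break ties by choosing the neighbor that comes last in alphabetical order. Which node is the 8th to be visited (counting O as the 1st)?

L

Visit O; enqueue N, G → queue [N, G]
Visit N; enqueue E, B → queue [G, E, B]
Visit G; enqueue M, A → queue [E, B, M, A]
Visit E; enqueue L, F → queue [B, M, A, L, F]
Visit B; enqueue I → queue [M, A, L, F, I]
Visit M; enqueue J → queue [A, L, F, I, J]
Visit A → queue [L, F, I, J]
Visit L; enqueue D → queue [F, I, J, D]
Visit F → queue [I, J, D]
Visit I; enqueue P, H → queue [J, D, P, H]
Visit J; enqueue K → queue [D, P, H, K]
Visit D → queue [P, H, K]
Visit P → queue [H, K]
Visit H; enqueue Q → queue [K, Q]
Visit K; enqueue C → queue [Q, C]
Visit Q → queue [C]
Visit C → queue []

Visit order: O, N, G, E, B, M, A, L, F, I, J, D, P, H, K, Q, C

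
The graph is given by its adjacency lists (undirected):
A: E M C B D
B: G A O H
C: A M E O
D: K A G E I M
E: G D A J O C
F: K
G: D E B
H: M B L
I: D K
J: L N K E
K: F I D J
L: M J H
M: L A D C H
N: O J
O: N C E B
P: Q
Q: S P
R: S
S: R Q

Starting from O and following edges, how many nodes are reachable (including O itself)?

15

BFS from O visits: O, B, C, E, N, A, G, H, M, D, J, L, I, K, F
Reachable nodes: 15 of 19 total.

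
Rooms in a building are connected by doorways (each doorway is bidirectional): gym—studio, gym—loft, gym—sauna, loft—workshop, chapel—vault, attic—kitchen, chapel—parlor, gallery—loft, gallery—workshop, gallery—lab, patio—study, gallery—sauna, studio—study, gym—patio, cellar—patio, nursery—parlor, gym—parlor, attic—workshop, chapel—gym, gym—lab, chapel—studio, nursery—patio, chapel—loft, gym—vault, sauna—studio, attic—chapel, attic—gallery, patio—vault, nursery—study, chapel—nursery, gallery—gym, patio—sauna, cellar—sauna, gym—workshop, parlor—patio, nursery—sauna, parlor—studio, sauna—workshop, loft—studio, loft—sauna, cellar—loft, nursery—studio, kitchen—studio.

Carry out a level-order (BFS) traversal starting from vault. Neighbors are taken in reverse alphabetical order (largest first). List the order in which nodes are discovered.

vault, patio, gym, chapel, study, sauna, parlor, nursery, cellar, workshop, studio, loft, lab, gallery, attic, kitchen

Visit vault; enqueue patio, gym, chapel → queue [patio, gym, chapel]
Visit patio; enqueue study, sauna, parlor, nursery, cellar → queue [gym, chapel, study, sauna, parlor, nursery, cellar]
Visit gym; enqueue workshop, studio, loft, lab, gallery → queue [chapel, study, sauna, parlor, nursery, cellar, workshop, studio, loft, lab, gallery]
Visit chapel; enqueue attic → queue [study, sauna, parlor, nursery, cellar, workshop, studio, loft, lab, gallery, attic]
Visit study → queue [sauna, parlor, nursery, cellar, workshop, studio, loft, lab, gallery, attic]
Visit sauna → queue [parlor, nursery, cellar, workshop, studio, loft, lab, gallery, attic]
Visit parlor → queue [nursery, cellar, workshop, studio, loft, lab, gallery, attic]
Visit nursery → queue [cellar, workshop, studio, loft, lab, gallery, attic]
Visit cellar → queue [workshop, studio, loft, lab, gallery, attic]
Visit workshop → queue [studio, loft, lab, gallery, attic]
Visit studio; enqueue kitchen → queue [loft, lab, gallery, attic, kitchen]
Visit loft → queue [lab, gallery, attic, kitchen]
Visit lab → queue [gallery, attic, kitchen]
Visit gallery → queue [attic, kitchen]
Visit attic → queue [kitchen]
Visit kitchen → queue []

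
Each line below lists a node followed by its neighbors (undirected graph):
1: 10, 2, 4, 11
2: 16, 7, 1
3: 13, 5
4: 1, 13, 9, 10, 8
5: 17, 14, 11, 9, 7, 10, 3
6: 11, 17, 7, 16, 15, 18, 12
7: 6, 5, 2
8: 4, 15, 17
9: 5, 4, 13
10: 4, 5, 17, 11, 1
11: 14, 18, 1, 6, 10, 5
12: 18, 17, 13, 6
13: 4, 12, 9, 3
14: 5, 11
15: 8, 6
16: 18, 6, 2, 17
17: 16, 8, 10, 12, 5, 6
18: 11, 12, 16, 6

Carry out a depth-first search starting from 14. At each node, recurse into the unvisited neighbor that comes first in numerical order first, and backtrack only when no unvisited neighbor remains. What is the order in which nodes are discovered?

Visit 14
14 → 5
5 → 3
3 → 13
13 → 4
4 → 1
1 → 2
2 → 7
7 → 6
6 → 11
11 → 10
10 → 17
17 → 8
8 → 15
17 → 12
12 → 18
18 → 16
4 → 9

14 5 3 13 4 1 2 7 6 11 10 17 8 15 12 18 16 9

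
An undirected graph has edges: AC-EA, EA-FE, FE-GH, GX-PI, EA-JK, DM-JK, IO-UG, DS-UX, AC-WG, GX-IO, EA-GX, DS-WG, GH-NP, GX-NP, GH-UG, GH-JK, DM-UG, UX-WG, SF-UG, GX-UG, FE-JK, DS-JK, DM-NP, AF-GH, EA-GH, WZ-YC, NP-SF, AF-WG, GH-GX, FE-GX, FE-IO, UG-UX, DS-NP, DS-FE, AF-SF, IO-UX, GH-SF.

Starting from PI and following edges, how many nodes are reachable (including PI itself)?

BFS from PI visits: PI, GX, UG, NP, IO, GH, FE, EA, UX, SF, DM, DS, JK, AF, AC, WG
Reachable nodes: 16 of 18 total.

16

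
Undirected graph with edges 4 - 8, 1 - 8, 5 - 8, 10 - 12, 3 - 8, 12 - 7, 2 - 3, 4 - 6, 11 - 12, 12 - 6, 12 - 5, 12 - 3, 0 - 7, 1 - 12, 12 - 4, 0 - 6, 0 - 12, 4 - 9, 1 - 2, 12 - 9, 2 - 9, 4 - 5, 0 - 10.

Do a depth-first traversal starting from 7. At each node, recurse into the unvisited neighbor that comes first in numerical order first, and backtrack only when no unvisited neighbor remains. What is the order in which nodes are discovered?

7, 0, 6, 4, 5, 8, 1, 2, 3, 12, 9, 10, 11

Visit 7
7 → 0
0 → 6
6 → 4
4 → 5
5 → 8
8 → 1
1 → 2
2 → 3
3 → 12
12 → 9
12 → 10
12 → 11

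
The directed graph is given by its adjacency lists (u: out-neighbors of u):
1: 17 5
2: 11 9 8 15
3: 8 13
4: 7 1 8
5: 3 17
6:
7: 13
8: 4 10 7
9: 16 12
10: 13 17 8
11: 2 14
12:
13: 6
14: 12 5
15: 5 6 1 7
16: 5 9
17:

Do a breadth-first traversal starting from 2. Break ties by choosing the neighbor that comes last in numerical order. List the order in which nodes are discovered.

Visit 2; enqueue 15, 11, 9, 8 → queue [15, 11, 9, 8]
Visit 15; enqueue 7, 6, 5, 1 → queue [11, 9, 8, 7, 6, 5, 1]
Visit 11; enqueue 14 → queue [9, 8, 7, 6, 5, 1, 14]
Visit 9; enqueue 16, 12 → queue [8, 7, 6, 5, 1, 14, 16, 12]
Visit 8; enqueue 10, 4 → queue [7, 6, 5, 1, 14, 16, 12, 10, 4]
Visit 7; enqueue 13 → queue [6, 5, 1, 14, 16, 12, 10, 4, 13]
Visit 6 → queue [5, 1, 14, 16, 12, 10, 4, 13]
Visit 5; enqueue 17, 3 → queue [1, 14, 16, 12, 10, 4, 13, 17, 3]
Visit 1 → queue [14, 16, 12, 10, 4, 13, 17, 3]
Visit 14 → queue [16, 12, 10, 4, 13, 17, 3]
Visit 16 → queue [12, 10, 4, 13, 17, 3]
Visit 12 → queue [10, 4, 13, 17, 3]
Visit 10 → queue [4, 13, 17, 3]
Visit 4 → queue [13, 17, 3]
Visit 13 → queue [17, 3]
Visit 17 → queue [3]
Visit 3 → queue []

2, 15, 11, 9, 8, 7, 6, 5, 1, 14, 16, 12, 10, 4, 13, 17, 3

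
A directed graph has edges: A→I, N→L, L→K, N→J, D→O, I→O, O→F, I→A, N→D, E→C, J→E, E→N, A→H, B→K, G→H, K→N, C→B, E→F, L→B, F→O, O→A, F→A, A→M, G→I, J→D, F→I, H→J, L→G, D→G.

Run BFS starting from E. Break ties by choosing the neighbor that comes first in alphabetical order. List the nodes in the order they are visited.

Visit E; enqueue C, F, N → queue [C, F, N]
Visit C; enqueue B → queue [F, N, B]
Visit F; enqueue A, I, O → queue [N, B, A, I, O]
Visit N; enqueue D, J, L → queue [B, A, I, O, D, J, L]
Visit B; enqueue K → queue [A, I, O, D, J, L, K]
Visit A; enqueue H, M → queue [I, O, D, J, L, K, H, M]
Visit I → queue [O, D, J, L, K, H, M]
Visit O → queue [D, J, L, K, H, M]
Visit D; enqueue G → queue [J, L, K, H, M, G]
Visit J → queue [L, K, H, M, G]
Visit L → queue [K, H, M, G]
Visit K → queue [H, M, G]
Visit H → queue [M, G]
Visit M → queue [G]
Visit G → queue []

E C F N B A I O D J L K H M G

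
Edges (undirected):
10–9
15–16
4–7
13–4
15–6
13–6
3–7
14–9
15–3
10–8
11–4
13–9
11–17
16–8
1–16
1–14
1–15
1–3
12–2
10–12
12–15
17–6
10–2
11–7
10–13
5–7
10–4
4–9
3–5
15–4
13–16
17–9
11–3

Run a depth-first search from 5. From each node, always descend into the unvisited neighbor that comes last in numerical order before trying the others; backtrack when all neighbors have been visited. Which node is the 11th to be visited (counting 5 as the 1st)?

Visit 5
5 → 7
7 → 11
11 → 17
17 → 9
9 → 14
14 → 1
1 → 16
16 → 15
15 → 12
12 → 10
10 → 13
13 → 6
13 → 4
10 → 8
10 → 2
15 → 3

Visit order: 5, 7, 11, 17, 9, 14, 1, 16, 15, 12, 10, 13, 6, 4, 8, 2, 3

10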